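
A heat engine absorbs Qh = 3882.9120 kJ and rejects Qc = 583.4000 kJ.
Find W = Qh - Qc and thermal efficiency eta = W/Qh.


W = 3882.9120 - 583.4000 = 3299.5120 kJ
eta = 3299.5120 / 3882.9120 = 0.8498 = 84.9752%

W = 3299.5120 kJ, eta = 84.9752%


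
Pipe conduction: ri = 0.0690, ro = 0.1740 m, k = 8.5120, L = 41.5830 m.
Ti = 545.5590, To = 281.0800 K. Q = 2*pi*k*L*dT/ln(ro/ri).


dT = 264.4790 K
ln(ro/ri) = 0.9249
Q = 2*pi*8.5120*41.5830*264.4790 / 0.9249 = 635917.5415 W

635917.5415 W


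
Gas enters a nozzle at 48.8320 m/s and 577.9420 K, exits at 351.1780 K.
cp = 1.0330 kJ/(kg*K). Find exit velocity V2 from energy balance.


dT = 226.7640 K
2*cp*1000*dT = 468494.4240
V1^2 = 2384.5642
V2 = sqrt(470878.9882) = 686.2062 m/s

686.2062 m/s


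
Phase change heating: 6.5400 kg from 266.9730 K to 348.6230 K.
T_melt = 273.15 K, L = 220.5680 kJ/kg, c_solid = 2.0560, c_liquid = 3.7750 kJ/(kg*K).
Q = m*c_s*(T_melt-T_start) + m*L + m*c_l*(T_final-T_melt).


Q1 (sensible, solid) = 6.5400 * 2.0560 * 6.1770 = 83.0574 kJ
Q2 (latent) = 6.5400 * 220.5680 = 1442.5147 kJ
Q3 (sensible, liquid) = 6.5400 * 3.7750 * 75.4730 = 1863.3152 kJ
Q_total = 3388.8873 kJ

3388.8873 kJ


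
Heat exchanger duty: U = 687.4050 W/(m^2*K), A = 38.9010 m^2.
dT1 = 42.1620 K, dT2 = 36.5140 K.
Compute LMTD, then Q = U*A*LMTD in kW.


LMTD = 39.2703 K
Q = 687.4050 * 38.9010 * 39.2703 = 1050117.7685 W = 1050.1178 kW

1050.1178 kW


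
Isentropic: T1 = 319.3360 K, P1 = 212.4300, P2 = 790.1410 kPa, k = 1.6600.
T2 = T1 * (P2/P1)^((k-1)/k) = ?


(k-1)/k = 0.3976
(P2/P1)^exp = 1.6859
T2 = 319.3360 * 1.6859 = 538.3549 K

538.3549 K


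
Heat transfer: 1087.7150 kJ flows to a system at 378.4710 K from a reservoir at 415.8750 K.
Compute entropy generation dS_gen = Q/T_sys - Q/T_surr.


dS_sys = 1087.7150/378.4710 = 2.8740 kJ/K
dS_surr = -1087.7150/415.8750 = -2.6155 kJ/K
dS_gen = 2.8740 - 2.6155 = 0.2585 kJ/K (irreversible)

dS_gen = 0.2585 kJ/K, irreversible


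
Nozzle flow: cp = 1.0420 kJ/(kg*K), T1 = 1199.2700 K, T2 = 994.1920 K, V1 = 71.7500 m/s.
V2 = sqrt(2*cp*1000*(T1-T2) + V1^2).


dT = 205.0780 K
2*cp*1000*dT = 427382.5520
V1^2 = 5148.0625
V2 = sqrt(432530.6145) = 657.6706 m/s

657.6706 m/s


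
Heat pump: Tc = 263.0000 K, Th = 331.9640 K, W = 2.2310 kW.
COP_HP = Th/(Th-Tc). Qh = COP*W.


COP = 331.9640 / 68.9640 = 4.8136
Qh = 4.8136 * 2.2310 = 10.7391 kW

COP = 4.8136, Qh = 10.7391 kW


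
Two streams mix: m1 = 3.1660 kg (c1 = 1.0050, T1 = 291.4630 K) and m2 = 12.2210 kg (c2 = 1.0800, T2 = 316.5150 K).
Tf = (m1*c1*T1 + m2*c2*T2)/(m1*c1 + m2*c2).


num = 5104.9659
den = 16.3805
Tf = 311.6488 K

311.6488 K


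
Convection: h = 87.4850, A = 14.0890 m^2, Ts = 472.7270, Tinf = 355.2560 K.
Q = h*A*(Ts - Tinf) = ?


dT = 117.4710 K
Q = 87.4850 * 14.0890 * 117.4710 = 144791.9547 W

144791.9547 W


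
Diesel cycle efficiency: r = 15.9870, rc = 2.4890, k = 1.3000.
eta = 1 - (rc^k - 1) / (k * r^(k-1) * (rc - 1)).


r^(k-1) = 2.2968
rc^k = 3.2721
eta = 0.4889 = 48.8945%

48.8945%


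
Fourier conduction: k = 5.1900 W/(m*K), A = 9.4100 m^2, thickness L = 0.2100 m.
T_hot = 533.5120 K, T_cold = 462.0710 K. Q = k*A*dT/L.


dT = 71.4410 K
Q = 5.1900 * 9.4100 * 71.4410 / 0.2100 = 16614.4210 W

16614.4210 W


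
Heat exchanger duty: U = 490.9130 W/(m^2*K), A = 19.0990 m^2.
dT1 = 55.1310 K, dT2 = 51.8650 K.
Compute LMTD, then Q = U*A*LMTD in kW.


LMTD = 53.4814 K
Q = 490.9130 * 19.0990 * 53.4814 = 501438.6085 W = 501.4386 kW

501.4386 kW


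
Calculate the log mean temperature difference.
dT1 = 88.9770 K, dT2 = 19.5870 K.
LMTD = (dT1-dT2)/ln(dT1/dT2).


dT1/dT2 = 4.5427
ln(dT1/dT2) = 1.5135
LMTD = 69.3900 / 1.5135 = 45.8470 K

45.8470 K


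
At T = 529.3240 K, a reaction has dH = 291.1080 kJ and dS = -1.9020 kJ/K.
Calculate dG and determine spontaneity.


T*dS = 529.3240 * -1.9020 = -1006.7742 kJ
dG = 291.1080 + 1006.7742 = 1297.8822 kJ (non-spontaneous)

dG = 1297.8822 kJ, non-spontaneous


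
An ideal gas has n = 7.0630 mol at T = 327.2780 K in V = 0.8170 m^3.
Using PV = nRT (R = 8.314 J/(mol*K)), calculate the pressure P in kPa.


P = nRT/V = 7.0630 * 8.314 * 327.2780 / 0.8170
= 19218.3474 / 0.8170 = 23523.0690 Pa = 23.5231 kPa

23.5231 kPa


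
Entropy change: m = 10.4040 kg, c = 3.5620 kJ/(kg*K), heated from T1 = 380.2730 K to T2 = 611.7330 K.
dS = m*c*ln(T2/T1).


T2/T1 = 1.6087
ln(T2/T1) = 0.4754
dS = 10.4040 * 3.5620 * 0.4754 = 17.6181 kJ/K

17.6181 kJ/K


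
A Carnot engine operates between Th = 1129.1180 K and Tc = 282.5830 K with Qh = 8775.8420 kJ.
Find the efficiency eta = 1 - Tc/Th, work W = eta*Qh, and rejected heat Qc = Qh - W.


eta = 1 - 282.5830/1129.1180 = 0.7497
W = 0.7497 * 8775.8420 = 6579.5226 kJ
Qc = 8775.8420 - 6579.5226 = 2196.3194 kJ

eta = 74.9731%, W = 6579.5226 kJ, Qc = 2196.3194 kJ


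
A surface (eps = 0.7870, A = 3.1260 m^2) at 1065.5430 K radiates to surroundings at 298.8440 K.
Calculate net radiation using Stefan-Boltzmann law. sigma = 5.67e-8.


T^4 = 1.2891e+12
Tsurr^4 = 7.9759e+09
Q = 0.7870 * 5.67e-8 * 3.1260 * 1.2811e+12 = 178704.4108 W

178704.4108 W


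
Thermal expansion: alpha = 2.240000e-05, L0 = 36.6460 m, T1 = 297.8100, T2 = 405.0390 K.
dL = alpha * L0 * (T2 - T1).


dT = 107.2290 K
dL = 2.240000e-05 * 36.6460 * 107.2290 = 0.088021 m
L_final = 36.734021 m

dL = 0.088021 m


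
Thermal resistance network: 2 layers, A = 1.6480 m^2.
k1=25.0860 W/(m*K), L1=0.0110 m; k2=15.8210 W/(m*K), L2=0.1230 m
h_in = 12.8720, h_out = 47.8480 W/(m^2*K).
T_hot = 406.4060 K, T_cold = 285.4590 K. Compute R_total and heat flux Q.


R_conv_in = 1/(12.8720*1.6480) = 0.0471
R_1 = 0.0110/(25.0860*1.6480) = 0.0003
R_2 = 0.1230/(15.8210*1.6480) = 0.0047
R_conv_out = 1/(47.8480*1.6480) = 0.0127
R_total = 0.0648 K/W
Q = 120.9470 / 0.0648 = 1866.2897 W

R_total = 0.0648 K/W, Q = 1866.2897 W


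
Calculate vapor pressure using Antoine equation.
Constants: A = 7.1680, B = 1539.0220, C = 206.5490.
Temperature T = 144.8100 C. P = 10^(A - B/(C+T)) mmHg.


C+T = 351.3590
B/(C+T) = 4.3802
log10(P) = 7.1680 - 4.3802 = 2.7878
P = 10^2.7878 = 613.4822 mmHg

613.4822 mmHg


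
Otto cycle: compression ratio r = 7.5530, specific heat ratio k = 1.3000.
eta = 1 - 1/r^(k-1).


r^(k-1) = 1.8342
eta = 1 - 1/1.8342 = 0.4548 = 45.4790%

45.4790%


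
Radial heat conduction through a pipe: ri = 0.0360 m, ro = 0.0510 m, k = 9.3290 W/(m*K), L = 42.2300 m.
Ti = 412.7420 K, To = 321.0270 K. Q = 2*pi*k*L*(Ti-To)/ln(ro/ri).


dT = 91.7150 K
ln(ro/ri) = 0.3483
Q = 2*pi*9.3290*42.2300*91.7150 / 0.3483 = 651800.3537 W

651800.3537 W


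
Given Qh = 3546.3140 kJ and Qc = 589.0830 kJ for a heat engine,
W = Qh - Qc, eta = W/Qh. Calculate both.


W = 3546.3140 - 589.0830 = 2957.2310 kJ
eta = 2957.2310 / 3546.3140 = 0.8339 = 83.3889%

W = 2957.2310 kJ, eta = 83.3889%


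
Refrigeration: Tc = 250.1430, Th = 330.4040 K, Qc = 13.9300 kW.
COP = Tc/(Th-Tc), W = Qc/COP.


COP = 250.1430 / 80.2610 = 3.1166
W = 13.9300 / 3.1166 = 4.4696 kW

COP = 3.1166, W = 4.4696 kW


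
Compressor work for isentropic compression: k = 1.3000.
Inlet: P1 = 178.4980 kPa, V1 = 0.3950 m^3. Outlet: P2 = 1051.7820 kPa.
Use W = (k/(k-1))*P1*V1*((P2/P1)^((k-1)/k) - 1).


(k-1)/k = 0.2308
(P2/P1)^exp = 1.5058
W = 4.3333 * 178.4980 * 0.3950 * (1.5058 - 1) = 154.5286 kJ

154.5286 kJ


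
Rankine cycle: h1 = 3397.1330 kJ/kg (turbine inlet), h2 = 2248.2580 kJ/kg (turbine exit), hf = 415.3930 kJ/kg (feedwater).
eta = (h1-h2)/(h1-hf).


W = 1148.8750 kJ/kg
Q_in = 2981.7400 kJ/kg
eta = 0.3853 = 38.5304%

eta = 38.5304%


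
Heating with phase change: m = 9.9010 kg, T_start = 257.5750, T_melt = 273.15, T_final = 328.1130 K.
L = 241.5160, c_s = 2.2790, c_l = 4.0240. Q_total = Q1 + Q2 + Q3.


Q1 (sensible, solid) = 9.9010 * 2.2790 * 15.5750 = 351.4402 kJ
Q2 (latent) = 9.9010 * 241.5160 = 2391.2499 kJ
Q3 (sensible, liquid) = 9.9010 * 4.0240 * 54.9630 = 2189.8152 kJ
Q_total = 4932.5053 kJ

4932.5053 kJ


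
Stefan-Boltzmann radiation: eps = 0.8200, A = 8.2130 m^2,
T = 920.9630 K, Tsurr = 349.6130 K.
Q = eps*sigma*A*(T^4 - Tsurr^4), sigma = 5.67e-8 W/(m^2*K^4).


T^4 = 7.1940e+11
Tsurr^4 = 1.4940e+10
Q = 0.8200 * 5.67e-8 * 8.2130 * 7.0446e+11 = 269000.6565 W

269000.6565 W


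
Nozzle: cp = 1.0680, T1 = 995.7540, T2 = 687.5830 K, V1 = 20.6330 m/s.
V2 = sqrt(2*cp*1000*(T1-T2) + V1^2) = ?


dT = 308.1710 K
2*cp*1000*dT = 658253.2560
V1^2 = 425.7207
V2 = sqrt(658678.9767) = 811.5904 m/s

811.5904 m/s


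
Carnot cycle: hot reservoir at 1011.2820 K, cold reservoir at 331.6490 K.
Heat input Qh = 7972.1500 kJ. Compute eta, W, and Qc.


eta = 1 - 331.6490/1011.2820 = 0.6721
W = 0.6721 * 7972.1500 = 5357.6908 kJ
Qc = 7972.1500 - 5357.6908 = 2614.4592 kJ

eta = 67.2051%, W = 5357.6908 kJ, Qc = 2614.4592 kJ


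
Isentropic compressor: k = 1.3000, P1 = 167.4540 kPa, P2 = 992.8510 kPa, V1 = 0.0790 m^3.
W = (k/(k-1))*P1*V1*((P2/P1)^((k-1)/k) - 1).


(k-1)/k = 0.2308
(P2/P1)^exp = 1.5079
W = 4.3333 * 167.4540 * 0.0790 * (1.5079 - 1) = 29.1173 kJ

29.1173 kJ


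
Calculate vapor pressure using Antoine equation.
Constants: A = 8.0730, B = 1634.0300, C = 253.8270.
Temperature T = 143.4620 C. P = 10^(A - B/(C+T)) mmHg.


C+T = 397.2890
B/(C+T) = 4.1130
log10(P) = 8.0730 - 4.1130 = 3.9600
P = 10^3.9600 = 9121.1475 mmHg

9121.1475 mmHg


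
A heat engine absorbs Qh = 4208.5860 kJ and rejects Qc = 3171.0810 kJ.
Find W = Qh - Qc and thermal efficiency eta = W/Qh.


W = 4208.5860 - 3171.0810 = 1037.5050 kJ
eta = 1037.5050 / 4208.5860 = 0.2465 = 24.6521%

W = 1037.5050 kJ, eta = 24.6521%


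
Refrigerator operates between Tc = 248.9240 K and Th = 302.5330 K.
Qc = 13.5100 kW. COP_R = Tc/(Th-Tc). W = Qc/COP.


COP = 248.9240 / 53.6090 = 4.6433
W = 13.5100 / 4.6433 = 2.9096 kW

COP = 4.6433, W = 2.9096 kW


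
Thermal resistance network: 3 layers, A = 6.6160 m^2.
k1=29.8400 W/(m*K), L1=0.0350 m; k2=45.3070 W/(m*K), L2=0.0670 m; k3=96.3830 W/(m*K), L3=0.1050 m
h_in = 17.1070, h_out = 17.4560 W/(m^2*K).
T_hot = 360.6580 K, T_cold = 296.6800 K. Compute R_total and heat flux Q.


R_conv_in = 1/(17.1070*6.6160) = 0.0088
R_1 = 0.0350/(29.8400*6.6160) = 0.0002
R_2 = 0.0670/(45.3070*6.6160) = 0.0002
R_3 = 0.1050/(96.3830*6.6160) = 0.0002
R_conv_out = 1/(17.4560*6.6160) = 0.0087
R_total = 0.0181 K/W
Q = 63.9780 / 0.0181 = 3542.5646 W

R_total = 0.0181 K/W, Q = 3542.5646 W


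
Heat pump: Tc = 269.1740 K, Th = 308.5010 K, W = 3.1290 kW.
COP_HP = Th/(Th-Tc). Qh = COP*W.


COP = 308.5010 / 39.3270 = 7.8445
Qh = 7.8445 * 3.1290 = 24.5455 kW

COP = 7.8445, Qh = 24.5455 kW


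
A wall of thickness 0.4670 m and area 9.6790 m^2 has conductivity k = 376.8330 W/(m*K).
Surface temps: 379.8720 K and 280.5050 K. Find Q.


dT = 99.3670 K
Q = 376.8330 * 9.6790 * 99.3670 / 0.4670 = 776076.8258 W

776076.8258 W


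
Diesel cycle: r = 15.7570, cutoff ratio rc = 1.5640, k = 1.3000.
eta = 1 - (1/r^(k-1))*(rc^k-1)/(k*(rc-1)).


r^(k-1) = 2.2869
rc^k = 1.7886
eta = 0.5297 = 52.9695%

52.9695%


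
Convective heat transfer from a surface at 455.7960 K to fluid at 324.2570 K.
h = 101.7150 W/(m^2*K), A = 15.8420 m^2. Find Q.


dT = 131.5390 K
Q = 101.7150 * 15.8420 * 131.5390 = 211957.8708 W

211957.8708 W


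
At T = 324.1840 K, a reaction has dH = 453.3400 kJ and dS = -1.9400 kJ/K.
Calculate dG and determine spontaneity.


T*dS = 324.1840 * -1.9400 = -628.9170 kJ
dG = 453.3400 + 628.9170 = 1082.2570 kJ (non-spontaneous)

dG = 1082.2570 kJ, non-spontaneous


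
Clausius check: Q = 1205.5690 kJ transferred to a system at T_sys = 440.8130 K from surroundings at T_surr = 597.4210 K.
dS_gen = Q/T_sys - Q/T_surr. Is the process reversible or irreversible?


dS_sys = 1205.5690/440.8130 = 2.7349 kJ/K
dS_surr = -1205.5690/597.4210 = -2.0180 kJ/K
dS_gen = 2.7349 - 2.0180 = 0.7169 kJ/K (irreversible)

dS_gen = 0.7169 kJ/K, irreversible


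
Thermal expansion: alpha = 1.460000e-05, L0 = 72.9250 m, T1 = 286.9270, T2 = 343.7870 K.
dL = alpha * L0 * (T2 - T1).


dT = 56.8600 K
dL = 1.460000e-05 * 72.9250 * 56.8600 = 0.060539 m
L_final = 72.985539 m

dL = 0.060539 m


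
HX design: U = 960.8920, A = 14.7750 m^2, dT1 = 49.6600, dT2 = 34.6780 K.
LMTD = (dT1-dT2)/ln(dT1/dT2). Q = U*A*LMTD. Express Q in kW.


LMTD = 41.7216 K
Q = 960.8920 * 14.7750 * 41.7216 = 592329.4809 W = 592.3295 kW

592.3295 kW


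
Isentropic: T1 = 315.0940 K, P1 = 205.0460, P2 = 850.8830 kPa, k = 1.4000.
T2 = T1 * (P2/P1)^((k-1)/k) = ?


(k-1)/k = 0.2857
(P2/P1)^exp = 1.5017
T2 = 315.0940 * 1.5017 = 473.1696 K

473.1696 K


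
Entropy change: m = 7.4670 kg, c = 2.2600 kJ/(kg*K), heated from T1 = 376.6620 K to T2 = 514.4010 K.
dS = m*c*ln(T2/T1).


T2/T1 = 1.3657
ln(T2/T1) = 0.3117
dS = 7.4670 * 2.2600 * 0.3117 = 5.2593 kJ/K

5.2593 kJ/K


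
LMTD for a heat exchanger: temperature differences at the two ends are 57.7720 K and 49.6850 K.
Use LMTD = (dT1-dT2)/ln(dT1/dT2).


dT1/dT2 = 1.1628
ln(dT1/dT2) = 0.1508
LMTD = 8.0870 / 0.1508 = 53.6269 K

53.6269 K


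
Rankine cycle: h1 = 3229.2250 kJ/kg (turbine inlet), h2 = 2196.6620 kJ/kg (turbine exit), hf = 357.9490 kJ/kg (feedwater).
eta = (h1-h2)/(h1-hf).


W = 1032.5630 kJ/kg
Q_in = 2871.2760 kJ/kg
eta = 0.3596 = 35.9618%

eta = 35.9618%


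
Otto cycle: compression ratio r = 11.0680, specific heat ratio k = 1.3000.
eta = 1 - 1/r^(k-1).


r^(k-1) = 2.0569
eta = 1 - 1/2.0569 = 0.5138 = 51.3840%

51.3840%


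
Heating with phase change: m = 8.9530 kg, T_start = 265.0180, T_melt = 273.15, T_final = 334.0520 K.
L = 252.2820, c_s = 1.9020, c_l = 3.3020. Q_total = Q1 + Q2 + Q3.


Q1 (sensible, solid) = 8.9530 * 1.9020 * 8.1320 = 138.4766 kJ
Q2 (latent) = 8.9530 * 252.2820 = 2258.6807 kJ
Q3 (sensible, liquid) = 8.9530 * 3.3020 * 60.9020 = 1800.4340 kJ
Q_total = 4197.5914 kJ

4197.5914 kJ


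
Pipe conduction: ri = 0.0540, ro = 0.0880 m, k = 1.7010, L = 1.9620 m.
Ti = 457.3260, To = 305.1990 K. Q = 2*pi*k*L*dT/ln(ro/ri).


dT = 152.1270 K
ln(ro/ri) = 0.4884
Q = 2*pi*1.7010*1.9620*152.1270 / 0.4884 = 6532.1452 W

6532.1452 W


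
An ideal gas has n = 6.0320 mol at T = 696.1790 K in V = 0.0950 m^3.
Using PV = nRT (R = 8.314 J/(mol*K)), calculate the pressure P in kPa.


P = nRT/V = 6.0320 * 8.314 * 696.1790 / 0.0950
= 34913.4103 / 0.0950 = 367509.5818 Pa = 367.5096 kPa

367.5096 kPa


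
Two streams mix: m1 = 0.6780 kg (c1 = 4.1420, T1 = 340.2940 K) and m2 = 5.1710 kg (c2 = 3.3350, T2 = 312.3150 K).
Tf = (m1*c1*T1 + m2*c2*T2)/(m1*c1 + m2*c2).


num = 6341.6007
den = 20.0536
Tf = 316.2331 K

316.2331 K


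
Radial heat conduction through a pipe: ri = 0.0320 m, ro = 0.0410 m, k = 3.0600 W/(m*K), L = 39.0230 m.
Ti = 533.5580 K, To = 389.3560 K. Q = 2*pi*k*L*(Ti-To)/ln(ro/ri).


dT = 144.2020 K
ln(ro/ri) = 0.2478
Q = 2*pi*3.0600*39.0230*144.2020 / 0.2478 = 436544.5335 W

436544.5335 W


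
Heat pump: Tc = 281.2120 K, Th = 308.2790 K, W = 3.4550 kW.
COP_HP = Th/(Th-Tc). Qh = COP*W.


COP = 308.2790 / 27.0670 = 11.3895
Qh = 11.3895 * 3.4550 = 39.3506 kW

COP = 11.3895, Qh = 39.3506 kW


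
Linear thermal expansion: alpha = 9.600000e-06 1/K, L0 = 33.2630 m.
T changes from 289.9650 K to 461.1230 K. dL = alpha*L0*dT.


dT = 171.1580 K
dL = 9.600000e-06 * 33.2630 * 171.1580 = 0.054655 m
L_final = 33.317655 m

dL = 0.054655 m


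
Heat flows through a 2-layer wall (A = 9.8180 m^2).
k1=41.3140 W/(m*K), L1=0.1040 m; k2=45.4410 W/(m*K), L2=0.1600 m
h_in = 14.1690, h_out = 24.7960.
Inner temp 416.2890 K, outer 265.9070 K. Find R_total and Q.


R_conv_in = 1/(14.1690*9.8180) = 0.0072
R_1 = 0.1040/(41.3140*9.8180) = 0.0003
R_2 = 0.1600/(45.4410*9.8180) = 0.0004
R_conv_out = 1/(24.7960*9.8180) = 0.0041
R_total = 0.0119 K/W
Q = 150.3820 / 0.0119 = 12625.2721 W

R_total = 0.0119 K/W, Q = 12625.2721 W


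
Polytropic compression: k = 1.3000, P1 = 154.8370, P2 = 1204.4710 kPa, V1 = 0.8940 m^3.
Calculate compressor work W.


(k-1)/k = 0.2308
(P2/P1)^exp = 1.6055
W = 4.3333 * 154.8370 * 0.8940 * (1.6055 - 1) = 363.1734 kJ

363.1734 kJ


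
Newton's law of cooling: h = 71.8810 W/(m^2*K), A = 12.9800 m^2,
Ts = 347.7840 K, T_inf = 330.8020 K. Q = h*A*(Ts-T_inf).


dT = 16.9820 K
Q = 71.8810 * 12.9800 * 16.9820 = 15844.4672 W

15844.4672 W


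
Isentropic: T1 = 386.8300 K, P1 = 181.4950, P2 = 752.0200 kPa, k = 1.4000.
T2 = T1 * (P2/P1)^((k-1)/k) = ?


(k-1)/k = 0.2857
(P2/P1)^exp = 1.5010
T2 = 386.8300 * 1.5010 = 580.6442 K

580.6442 K


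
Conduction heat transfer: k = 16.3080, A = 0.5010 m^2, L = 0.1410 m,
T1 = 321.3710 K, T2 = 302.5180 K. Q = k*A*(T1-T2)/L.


dT = 18.8530 K
Q = 16.3080 * 0.5010 * 18.8530 / 0.1410 = 1092.4455 W

1092.4455 W


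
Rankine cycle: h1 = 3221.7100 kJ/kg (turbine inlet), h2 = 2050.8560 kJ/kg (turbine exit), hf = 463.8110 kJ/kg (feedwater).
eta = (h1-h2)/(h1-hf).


W = 1170.8540 kJ/kg
Q_in = 2757.8990 kJ/kg
eta = 0.4245 = 42.4546%

eta = 42.4546%


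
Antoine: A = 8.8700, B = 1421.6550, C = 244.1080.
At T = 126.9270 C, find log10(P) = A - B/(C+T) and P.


C+T = 371.0350
B/(C+T) = 3.8316
log10(P) = 8.8700 - 3.8316 = 5.0384
P = 10^5.0384 = 109246.4399 mmHg

109246.4399 mmHg


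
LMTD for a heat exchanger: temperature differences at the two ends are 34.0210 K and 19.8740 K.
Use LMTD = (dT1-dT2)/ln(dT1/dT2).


dT1/dT2 = 1.7118
ln(dT1/dT2) = 0.5376
LMTD = 14.1470 / 0.5376 = 26.3168 K

26.3168 K


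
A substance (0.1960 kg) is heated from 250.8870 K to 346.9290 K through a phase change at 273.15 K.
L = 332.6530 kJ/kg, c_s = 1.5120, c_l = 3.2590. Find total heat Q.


Q1 (sensible, solid) = 0.1960 * 1.5120 * 22.2630 = 6.5977 kJ
Q2 (latent) = 0.1960 * 332.6530 = 65.2000 kJ
Q3 (sensible, liquid) = 0.1960 * 3.2590 * 73.7790 = 47.1274 kJ
Q_total = 118.9250 kJ

118.9250 kJ


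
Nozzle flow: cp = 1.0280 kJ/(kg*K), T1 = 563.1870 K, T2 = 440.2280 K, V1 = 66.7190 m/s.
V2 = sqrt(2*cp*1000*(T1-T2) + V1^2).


dT = 122.9590 K
2*cp*1000*dT = 252803.7040
V1^2 = 4451.4250
V2 = sqrt(257255.1290) = 507.2032 m/s

507.2032 m/s


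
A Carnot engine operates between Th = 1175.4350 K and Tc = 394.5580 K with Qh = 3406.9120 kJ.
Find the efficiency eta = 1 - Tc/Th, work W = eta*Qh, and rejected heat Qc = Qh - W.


eta = 1 - 394.5580/1175.4350 = 0.6643
W = 0.6643 * 3406.9120 = 2263.3146 kJ
Qc = 3406.9120 - 2263.3146 = 1143.5974 kJ

eta = 66.4330%, W = 2263.3146 kJ, Qc = 1143.5974 kJ


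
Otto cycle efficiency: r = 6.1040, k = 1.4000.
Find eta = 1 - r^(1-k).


r^(k-1) = 2.0618
eta = 1 - 1/2.0618 = 0.5150 = 51.4986%

51.4986%


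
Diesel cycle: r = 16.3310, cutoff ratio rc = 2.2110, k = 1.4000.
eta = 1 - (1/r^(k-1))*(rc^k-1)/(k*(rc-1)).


r^(k-1) = 3.0564
rc^k = 3.0369
eta = 0.6069 = 60.6918%

60.6918%


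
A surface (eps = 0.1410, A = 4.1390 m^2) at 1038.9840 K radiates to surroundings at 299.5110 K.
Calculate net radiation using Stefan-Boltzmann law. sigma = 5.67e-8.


T^4 = 1.1653e+12
Tsurr^4 = 8.0473e+09
Q = 0.1410 * 5.67e-8 * 4.1390 * 1.1572e+12 = 38293.3596 W

38293.3596 W


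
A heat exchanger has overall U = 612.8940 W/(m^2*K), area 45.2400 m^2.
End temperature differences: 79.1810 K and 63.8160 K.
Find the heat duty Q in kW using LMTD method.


LMTD = 71.2225 K
Q = 612.8940 * 45.2400 * 71.2225 = 1974809.0027 W = 1974.8090 kW

1974.8090 kW


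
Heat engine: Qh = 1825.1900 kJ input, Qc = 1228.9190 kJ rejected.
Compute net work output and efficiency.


W = 1825.1900 - 1228.9190 = 596.2710 kJ
eta = 596.2710 / 1825.1900 = 0.3267 = 32.6690%

W = 596.2710 kJ, eta = 32.6690%


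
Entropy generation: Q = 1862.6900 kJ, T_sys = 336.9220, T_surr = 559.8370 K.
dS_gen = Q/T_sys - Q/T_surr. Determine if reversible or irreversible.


dS_sys = 1862.6900/336.9220 = 5.5285 kJ/K
dS_surr = -1862.6900/559.8370 = -3.3272 kJ/K
dS_gen = 5.5285 - 3.3272 = 2.2013 kJ/K (irreversible)

dS_gen = 2.2013 kJ/K, irreversible


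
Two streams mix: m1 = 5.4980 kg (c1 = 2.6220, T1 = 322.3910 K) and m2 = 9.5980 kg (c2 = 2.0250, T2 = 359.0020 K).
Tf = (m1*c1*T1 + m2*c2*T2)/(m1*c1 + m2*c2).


num = 11625.0549
den = 33.8517
Tf = 343.4112 K

343.4112 K


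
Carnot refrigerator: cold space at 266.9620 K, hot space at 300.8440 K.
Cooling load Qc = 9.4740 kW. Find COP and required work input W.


COP = 266.9620 / 33.8820 = 7.8792
W = 9.4740 / 7.8792 = 1.2024 kW

COP = 7.8792, W = 1.2024 kW


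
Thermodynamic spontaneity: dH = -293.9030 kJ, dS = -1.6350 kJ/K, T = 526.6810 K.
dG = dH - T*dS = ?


T*dS = 526.6810 * -1.6350 = -861.1234 kJ
dG = -293.9030 + 861.1234 = 567.2204 kJ (non-spontaneous)

dG = 567.2204 kJ, non-spontaneous


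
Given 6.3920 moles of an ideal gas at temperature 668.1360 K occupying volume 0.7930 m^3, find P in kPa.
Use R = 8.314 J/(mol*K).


P = nRT/V = 6.3920 * 8.314 * 668.1360 / 0.7930
= 35506.8102 / 0.7930 = 44775.2967 Pa = 44.7753 kPa

44.7753 kPa


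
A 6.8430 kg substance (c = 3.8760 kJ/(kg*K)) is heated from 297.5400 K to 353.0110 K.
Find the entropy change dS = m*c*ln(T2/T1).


T2/T1 = 1.1864
ln(T2/T1) = 0.1710
dS = 6.8430 * 3.8760 * 0.1710 = 4.5342 kJ/K

4.5342 kJ/K


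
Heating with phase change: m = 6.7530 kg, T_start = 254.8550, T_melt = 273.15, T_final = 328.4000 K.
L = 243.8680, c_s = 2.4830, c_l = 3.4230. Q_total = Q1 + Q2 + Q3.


Q1 (sensible, solid) = 6.7530 * 2.4830 * 18.2950 = 306.7651 kJ
Q2 (latent) = 6.7530 * 243.8680 = 1646.8406 kJ
Q3 (sensible, liquid) = 6.7530 * 3.4230 * 55.2500 = 1277.1324 kJ
Q_total = 3230.7381 kJ

3230.7381 kJ


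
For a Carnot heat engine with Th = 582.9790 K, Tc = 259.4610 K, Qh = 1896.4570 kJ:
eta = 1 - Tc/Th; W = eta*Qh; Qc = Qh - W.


eta = 1 - 259.4610/582.9790 = 0.5549
W = 0.5549 * 1896.4570 = 1052.4187 kJ
Qc = 1896.4570 - 1052.4187 = 844.0383 kJ

eta = 55.4939%, W = 1052.4187 kJ, Qc = 844.0383 kJ


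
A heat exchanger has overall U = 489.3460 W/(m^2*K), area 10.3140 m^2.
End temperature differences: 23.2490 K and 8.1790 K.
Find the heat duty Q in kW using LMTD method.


LMTD = 14.4253 K
Q = 489.3460 * 10.3140 * 14.4253 = 72806.1488 W = 72.8061 kW

72.8061 kW


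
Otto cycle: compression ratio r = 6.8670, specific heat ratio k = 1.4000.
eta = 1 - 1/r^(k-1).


r^(k-1) = 2.1613
eta = 1 - 1/2.1613 = 0.5373 = 53.7307%

53.7307%


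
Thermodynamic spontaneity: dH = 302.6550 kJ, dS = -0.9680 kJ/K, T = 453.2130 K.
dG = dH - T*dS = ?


T*dS = 453.2130 * -0.9680 = -438.7102 kJ
dG = 302.6550 + 438.7102 = 741.3652 kJ (non-spontaneous)

dG = 741.3652 kJ, non-spontaneous


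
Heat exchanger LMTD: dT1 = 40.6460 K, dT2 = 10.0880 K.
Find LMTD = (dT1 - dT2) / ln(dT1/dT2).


dT1/dT2 = 4.0291
ln(dT1/dT2) = 1.3936
LMTD = 30.5580 / 1.3936 = 21.9281 K

21.9281 K


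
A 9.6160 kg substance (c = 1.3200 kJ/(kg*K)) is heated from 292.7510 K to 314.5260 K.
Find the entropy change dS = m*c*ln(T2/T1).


T2/T1 = 1.0744
ln(T2/T1) = 0.0717
dS = 9.6160 * 1.3200 * 0.0717 = 0.9107 kJ/K

0.9107 kJ/K


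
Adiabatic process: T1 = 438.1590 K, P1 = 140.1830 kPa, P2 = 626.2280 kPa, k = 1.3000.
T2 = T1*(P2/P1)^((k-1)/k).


(k-1)/k = 0.2308
(P2/P1)^exp = 1.4126
T2 = 438.1590 * 1.4126 = 618.9282 K

618.9282 K


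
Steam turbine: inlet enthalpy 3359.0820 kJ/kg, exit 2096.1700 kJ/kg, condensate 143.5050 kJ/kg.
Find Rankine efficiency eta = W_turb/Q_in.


W = 1262.9120 kJ/kg
Q_in = 3215.5770 kJ/kg
eta = 0.3927 = 39.2748%

eta = 39.2748%


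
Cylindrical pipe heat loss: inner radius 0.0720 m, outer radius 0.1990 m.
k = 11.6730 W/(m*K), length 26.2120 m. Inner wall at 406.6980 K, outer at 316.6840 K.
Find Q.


dT = 90.0140 K
ln(ro/ri) = 1.0166
Q = 2*pi*11.6730*26.2120*90.0140 / 1.0166 = 170218.1766 W

170218.1766 W


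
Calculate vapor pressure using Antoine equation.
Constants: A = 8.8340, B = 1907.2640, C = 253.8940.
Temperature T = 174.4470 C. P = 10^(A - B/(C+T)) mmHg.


C+T = 428.3410
B/(C+T) = 4.4527
log10(P) = 8.8340 - 4.4527 = 4.3813
P = 10^4.3813 = 24061.5321 mmHg

24061.5321 mmHg


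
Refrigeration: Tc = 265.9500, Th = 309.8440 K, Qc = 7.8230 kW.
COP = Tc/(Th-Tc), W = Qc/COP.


COP = 265.9500 / 43.8940 = 6.0589
W = 7.8230 / 6.0589 = 1.2912 kW

COP = 6.0589, W = 1.2912 kW


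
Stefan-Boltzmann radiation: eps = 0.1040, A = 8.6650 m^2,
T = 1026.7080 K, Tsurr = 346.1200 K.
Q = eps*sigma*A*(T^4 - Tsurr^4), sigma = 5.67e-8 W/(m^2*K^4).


T^4 = 1.1112e+12
Tsurr^4 = 1.4352e+10
Q = 0.1040 * 5.67e-8 * 8.6650 * 1.0968e+12 = 56043.7233 W

56043.7233 W


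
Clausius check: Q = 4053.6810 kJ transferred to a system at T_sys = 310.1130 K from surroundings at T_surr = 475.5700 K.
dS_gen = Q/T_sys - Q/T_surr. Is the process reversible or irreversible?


dS_sys = 4053.6810/310.1130 = 13.0716 kJ/K
dS_surr = -4053.6810/475.5700 = -8.5238 kJ/K
dS_gen = 13.0716 - 8.5238 = 4.5478 kJ/K (irreversible)

dS_gen = 4.5478 kJ/K, irreversible


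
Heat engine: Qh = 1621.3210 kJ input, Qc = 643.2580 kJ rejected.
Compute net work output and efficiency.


W = 1621.3210 - 643.2580 = 978.0630 kJ
eta = 978.0630 / 1621.3210 = 0.6033 = 60.3251%

W = 978.0630 kJ, eta = 60.3251%


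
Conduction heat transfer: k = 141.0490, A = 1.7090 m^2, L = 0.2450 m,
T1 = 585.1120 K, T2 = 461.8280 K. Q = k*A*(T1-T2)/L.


dT = 123.2840 K
Q = 141.0490 * 1.7090 * 123.2840 / 0.2450 = 121297.7393 W

121297.7393 W


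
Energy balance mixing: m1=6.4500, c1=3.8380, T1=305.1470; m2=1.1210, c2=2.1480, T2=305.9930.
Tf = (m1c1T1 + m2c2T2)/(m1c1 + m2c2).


num = 8290.7475
den = 27.1630
Tf = 305.2220 K

305.2220 K


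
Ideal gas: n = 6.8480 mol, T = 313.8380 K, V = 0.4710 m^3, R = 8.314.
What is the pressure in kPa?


P = nRT/V = 6.8480 * 8.314 * 313.8380 / 0.4710
= 17868.1381 / 0.4710 = 37936.5988 Pa = 37.9366 kPa

37.9366 kPa


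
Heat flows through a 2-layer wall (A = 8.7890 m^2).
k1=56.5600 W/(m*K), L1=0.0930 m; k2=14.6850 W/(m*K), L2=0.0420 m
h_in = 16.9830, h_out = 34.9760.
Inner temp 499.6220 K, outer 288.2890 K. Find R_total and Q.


R_conv_in = 1/(16.9830*8.7890) = 0.0067
R_1 = 0.0930/(56.5600*8.7890) = 0.0002
R_2 = 0.0420/(14.6850*8.7890) = 0.0003
R_conv_out = 1/(34.9760*8.7890) = 0.0033
R_total = 0.0105 K/W
Q = 211.3330 / 0.0105 = 20194.0704 W

R_total = 0.0105 K/W, Q = 20194.0704 W


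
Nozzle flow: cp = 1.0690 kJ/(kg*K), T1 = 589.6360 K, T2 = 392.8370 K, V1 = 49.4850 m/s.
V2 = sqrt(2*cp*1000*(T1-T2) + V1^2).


dT = 196.7990 K
2*cp*1000*dT = 420756.2620
V1^2 = 2448.7652
V2 = sqrt(423205.0272) = 650.5421 m/s

650.5421 m/s


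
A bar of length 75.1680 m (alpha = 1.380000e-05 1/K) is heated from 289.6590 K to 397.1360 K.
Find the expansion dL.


dT = 107.4770 K
dL = 1.380000e-05 * 75.1680 * 107.4770 = 0.111488 m
L_final = 75.279488 m

dL = 0.111488 m


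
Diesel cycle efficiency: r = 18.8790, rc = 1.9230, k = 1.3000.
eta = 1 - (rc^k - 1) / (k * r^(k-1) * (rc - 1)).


r^(k-1) = 2.4143
rc^k = 2.3398
eta = 0.5375 = 53.7522%

53.7522%


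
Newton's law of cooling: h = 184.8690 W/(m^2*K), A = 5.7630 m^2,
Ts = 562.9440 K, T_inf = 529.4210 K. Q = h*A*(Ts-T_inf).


dT = 33.5230 K
Q = 184.8690 * 5.7630 * 33.5230 = 35715.4058 W

35715.4058 W


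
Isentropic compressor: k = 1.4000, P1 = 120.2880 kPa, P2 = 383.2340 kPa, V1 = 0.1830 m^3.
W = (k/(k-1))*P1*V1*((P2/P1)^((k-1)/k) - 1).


(k-1)/k = 0.2857
(P2/P1)^exp = 1.3925
W = 3.5000 * 120.2880 * 0.1830 * (1.3925 - 1) = 30.2370 kJ

30.2370 kJ


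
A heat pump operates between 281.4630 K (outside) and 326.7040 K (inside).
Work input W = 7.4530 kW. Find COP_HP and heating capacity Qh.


COP = 326.7040 / 45.2410 = 7.2214
Qh = 7.2214 * 7.4530 = 53.8212 kW

COP = 7.2214, Qh = 53.8212 kW


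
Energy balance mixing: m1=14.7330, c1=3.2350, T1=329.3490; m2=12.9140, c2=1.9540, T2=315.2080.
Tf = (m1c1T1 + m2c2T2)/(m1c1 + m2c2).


num = 23651.1315
den = 72.8952
Tf = 324.4538 K

324.4538 K


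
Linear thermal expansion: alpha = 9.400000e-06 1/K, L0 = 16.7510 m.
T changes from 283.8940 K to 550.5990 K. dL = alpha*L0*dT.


dT = 266.7050 K
dL = 9.400000e-06 * 16.7510 * 266.7050 = 0.041995 m
L_final = 16.792995 m

dL = 0.041995 m


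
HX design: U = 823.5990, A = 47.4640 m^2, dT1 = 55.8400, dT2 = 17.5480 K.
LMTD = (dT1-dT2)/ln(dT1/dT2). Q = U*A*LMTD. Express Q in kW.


LMTD = 33.0802 K
Q = 823.5990 * 47.4640 * 33.0802 = 1293148.0779 W = 1293.1481 kW

1293.1481 kW


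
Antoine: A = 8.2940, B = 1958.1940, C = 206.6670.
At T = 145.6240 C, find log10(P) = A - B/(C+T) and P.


C+T = 352.2910
B/(C+T) = 5.5585
log10(P) = 8.2940 - 5.5585 = 2.7355
P = 10^2.7355 = 543.9313 mmHg

543.9313 mmHg


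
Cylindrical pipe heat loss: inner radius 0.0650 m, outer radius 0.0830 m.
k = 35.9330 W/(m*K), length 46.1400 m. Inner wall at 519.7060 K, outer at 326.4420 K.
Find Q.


dT = 193.2640 K
ln(ro/ri) = 0.2445
Q = 2*pi*35.9330*46.1400*193.2640 / 0.2445 = 8235802.5898 W

8235802.5898 W


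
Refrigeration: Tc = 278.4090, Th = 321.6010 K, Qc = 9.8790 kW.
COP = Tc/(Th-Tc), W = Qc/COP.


COP = 278.4090 / 43.1920 = 6.4458
W = 9.8790 / 6.4458 = 1.5326 kW

COP = 6.4458, W = 1.5326 kW


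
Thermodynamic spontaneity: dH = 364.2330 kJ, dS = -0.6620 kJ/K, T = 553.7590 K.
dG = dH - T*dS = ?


T*dS = 553.7590 * -0.6620 = -366.5885 kJ
dG = 364.2330 + 366.5885 = 730.8215 kJ (non-spontaneous)

dG = 730.8215 kJ, non-spontaneous


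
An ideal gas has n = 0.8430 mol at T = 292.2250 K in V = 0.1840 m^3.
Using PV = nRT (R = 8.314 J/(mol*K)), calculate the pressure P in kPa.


P = nRT/V = 0.8430 * 8.314 * 292.2250 / 0.1840
= 2048.1179 / 0.1840 = 11131.0758 Pa = 11.1311 kPa

11.1311 kPa


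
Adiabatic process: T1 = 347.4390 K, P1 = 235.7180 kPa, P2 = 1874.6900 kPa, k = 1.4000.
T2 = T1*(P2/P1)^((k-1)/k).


(k-1)/k = 0.2857
(P2/P1)^exp = 1.8084
T2 = 347.4390 * 1.8084 = 628.3112 K

628.3112 K


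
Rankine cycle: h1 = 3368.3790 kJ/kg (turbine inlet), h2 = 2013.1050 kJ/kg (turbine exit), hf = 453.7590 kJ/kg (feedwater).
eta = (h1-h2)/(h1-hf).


W = 1355.2740 kJ/kg
Q_in = 2914.6200 kJ/kg
eta = 0.4650 = 46.4992%

eta = 46.4992%


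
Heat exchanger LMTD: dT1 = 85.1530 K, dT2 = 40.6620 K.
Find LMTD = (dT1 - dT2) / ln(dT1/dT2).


dT1/dT2 = 2.0942
ln(dT1/dT2) = 0.7392
LMTD = 44.4910 / 0.7392 = 60.1917 K

60.1917 K


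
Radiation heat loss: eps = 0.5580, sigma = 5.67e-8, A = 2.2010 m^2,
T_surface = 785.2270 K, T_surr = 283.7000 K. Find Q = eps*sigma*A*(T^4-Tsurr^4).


T^4 = 3.8017e+11
Tsurr^4 = 6.4779e+09
Q = 0.5580 * 5.67e-8 * 2.2010 * 3.7369e+11 = 26022.8148 W

26022.8148 W


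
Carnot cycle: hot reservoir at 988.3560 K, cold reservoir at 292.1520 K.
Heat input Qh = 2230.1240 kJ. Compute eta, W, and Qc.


eta = 1 - 292.1520/988.3560 = 0.7044
W = 0.7044 * 2230.1240 = 1570.9130 kJ
Qc = 2230.1240 - 1570.9130 = 659.2110 kJ

eta = 70.4406%, W = 1570.9130 kJ, Qc = 659.2110 kJ


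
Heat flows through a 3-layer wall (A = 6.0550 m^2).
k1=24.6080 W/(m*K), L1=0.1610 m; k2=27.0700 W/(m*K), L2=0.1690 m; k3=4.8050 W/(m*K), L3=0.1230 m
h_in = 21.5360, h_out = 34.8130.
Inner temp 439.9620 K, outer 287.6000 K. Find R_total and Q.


R_conv_in = 1/(21.5360*6.0550) = 0.0077
R_1 = 0.1610/(24.6080*6.0550) = 0.0011
R_2 = 0.1690/(27.0700*6.0550) = 0.0010
R_3 = 0.1230/(4.8050*6.0550) = 0.0042
R_conv_out = 1/(34.8130*6.0550) = 0.0047
R_total = 0.0188 K/W
Q = 152.3620 / 0.0188 = 8125.1484 W

R_total = 0.0188 K/W, Q = 8125.1484 W


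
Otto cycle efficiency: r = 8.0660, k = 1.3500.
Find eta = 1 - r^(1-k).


r^(k-1) = 2.0765
eta = 1 - 1/2.0765 = 0.5184 = 51.8419%

51.8419%


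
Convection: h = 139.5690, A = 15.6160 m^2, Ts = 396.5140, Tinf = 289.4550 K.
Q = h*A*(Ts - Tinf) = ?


dT = 107.0590 K
Q = 139.5690 * 15.6160 * 107.0590 = 233336.1080 W

233336.1080 W


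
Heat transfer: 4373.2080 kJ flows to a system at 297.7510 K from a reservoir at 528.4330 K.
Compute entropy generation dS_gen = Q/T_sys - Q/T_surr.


dS_sys = 4373.2080/297.7510 = 14.6875 kJ/K
dS_surr = -4373.2080/528.4330 = -8.2758 kJ/K
dS_gen = 14.6875 - 8.2758 = 6.4117 kJ/K (irreversible)

dS_gen = 6.4117 kJ/K, irreversible


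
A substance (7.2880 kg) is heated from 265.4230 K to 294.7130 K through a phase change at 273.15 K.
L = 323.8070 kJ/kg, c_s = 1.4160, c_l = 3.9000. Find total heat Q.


Q1 (sensible, solid) = 7.2880 * 1.4160 * 7.7270 = 79.7412 kJ
Q2 (latent) = 7.2880 * 323.8070 = 2359.9054 kJ
Q3 (sensible, liquid) = 7.2880 * 3.9000 * 21.5630 = 612.8895 kJ
Q_total = 3052.5360 kJ

3052.5360 kJ


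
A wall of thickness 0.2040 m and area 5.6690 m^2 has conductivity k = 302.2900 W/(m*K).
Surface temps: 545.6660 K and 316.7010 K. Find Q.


dT = 228.9650 K
Q = 302.2900 * 5.6690 * 228.9650 / 0.2040 = 1923398.0462 W

1923398.0462 W


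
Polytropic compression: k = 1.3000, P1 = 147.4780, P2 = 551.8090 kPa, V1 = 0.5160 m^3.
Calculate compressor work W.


(k-1)/k = 0.2308
(P2/P1)^exp = 1.3560
W = 4.3333 * 147.4780 * 0.5160 * (1.3560 - 1) = 117.3797 kJ

117.3797 kJ


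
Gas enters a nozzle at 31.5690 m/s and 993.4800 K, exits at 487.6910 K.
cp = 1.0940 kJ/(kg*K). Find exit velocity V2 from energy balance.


dT = 505.7890 K
2*cp*1000*dT = 1106666.3320
V1^2 = 996.6018
V2 = sqrt(1107662.9338) = 1052.4557 m/s

1052.4557 m/s


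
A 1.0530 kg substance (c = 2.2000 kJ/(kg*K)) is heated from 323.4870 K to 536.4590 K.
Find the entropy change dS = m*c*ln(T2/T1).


T2/T1 = 1.6584
ln(T2/T1) = 0.5058
dS = 1.0530 * 2.2000 * 0.5058 = 1.1718 kJ/K

1.1718 kJ/K


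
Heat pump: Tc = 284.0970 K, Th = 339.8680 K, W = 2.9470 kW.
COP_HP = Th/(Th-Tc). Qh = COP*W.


COP = 339.8680 / 55.7710 = 6.0940
Qh = 6.0940 * 2.9470 = 17.9590 kW

COP = 6.0940, Qh = 17.9590 kW


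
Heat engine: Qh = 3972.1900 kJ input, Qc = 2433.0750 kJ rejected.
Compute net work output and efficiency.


W = 3972.1900 - 2433.0750 = 1539.1150 kJ
eta = 1539.1150 / 3972.1900 = 0.3875 = 38.7473%

W = 1539.1150 kJ, eta = 38.7473%


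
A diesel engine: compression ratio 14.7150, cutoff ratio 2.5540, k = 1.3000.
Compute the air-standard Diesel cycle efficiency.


r^(k-1) = 2.2404
rc^k = 3.3837
eta = 0.4733 = 47.3350%

47.3350%


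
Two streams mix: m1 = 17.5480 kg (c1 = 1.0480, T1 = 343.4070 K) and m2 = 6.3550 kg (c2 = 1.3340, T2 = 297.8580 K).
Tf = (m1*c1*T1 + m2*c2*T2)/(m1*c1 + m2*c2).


num = 8840.4712
den = 26.8679
Tf = 329.0350 K

329.0350 K


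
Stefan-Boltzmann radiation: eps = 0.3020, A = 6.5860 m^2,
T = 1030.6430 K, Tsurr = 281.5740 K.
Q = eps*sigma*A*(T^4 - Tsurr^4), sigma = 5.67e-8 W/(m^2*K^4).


T^4 = 1.1283e+12
Tsurr^4 = 6.2859e+09
Q = 0.3020 * 5.67e-8 * 6.5860 * 1.1220e+12 = 126537.2869 W

126537.2869 W


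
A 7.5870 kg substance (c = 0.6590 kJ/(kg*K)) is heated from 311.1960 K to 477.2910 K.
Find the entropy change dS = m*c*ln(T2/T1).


T2/T1 = 1.5337
ln(T2/T1) = 0.4277
dS = 7.5870 * 0.6590 * 0.4277 = 2.1384 kJ/K

2.1384 kJ/K


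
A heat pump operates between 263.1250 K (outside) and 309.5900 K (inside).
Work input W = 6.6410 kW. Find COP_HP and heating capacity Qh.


COP = 309.5900 / 46.4650 = 6.6629
Qh = 6.6629 * 6.6410 = 44.2481 kW

COP = 6.6629, Qh = 44.2481 kW


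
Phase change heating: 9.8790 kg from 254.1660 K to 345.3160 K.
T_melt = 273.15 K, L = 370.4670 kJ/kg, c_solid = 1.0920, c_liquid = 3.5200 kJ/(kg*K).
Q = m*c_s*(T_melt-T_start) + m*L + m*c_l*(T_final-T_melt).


Q1 (sensible, solid) = 9.8790 * 1.0920 * 18.9840 = 204.7969 kJ
Q2 (latent) = 9.8790 * 370.4670 = 3659.8435 kJ
Q3 (sensible, liquid) = 9.8790 * 3.5200 * 72.1660 = 2509.5063 kJ
Q_total = 6374.1466 kJ

6374.1466 kJ


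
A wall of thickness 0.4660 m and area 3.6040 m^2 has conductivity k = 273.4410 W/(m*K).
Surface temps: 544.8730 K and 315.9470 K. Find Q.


dT = 228.9260 K
Q = 273.4410 * 3.6040 * 228.9260 / 0.4660 = 484125.1217 W

484125.1217 W


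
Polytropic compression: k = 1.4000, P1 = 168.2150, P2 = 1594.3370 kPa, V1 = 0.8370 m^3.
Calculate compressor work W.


(k-1)/k = 0.2857
(P2/P1)^exp = 1.9013
W = 3.5000 * 168.2150 * 0.8370 * (1.9013 - 1) = 444.1714 kJ

444.1714 kJ


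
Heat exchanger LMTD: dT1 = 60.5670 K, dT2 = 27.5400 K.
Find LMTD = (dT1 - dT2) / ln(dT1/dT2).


dT1/dT2 = 2.1992
ln(dT1/dT2) = 0.7881
LMTD = 33.0270 / 0.7881 = 41.9065 K

41.9065 K


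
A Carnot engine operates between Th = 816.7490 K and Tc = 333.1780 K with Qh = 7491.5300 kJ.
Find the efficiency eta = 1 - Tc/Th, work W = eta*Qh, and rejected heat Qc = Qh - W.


eta = 1 - 333.1780/816.7490 = 0.5921
W = 0.5921 * 7491.5300 = 4435.4957 kJ
Qc = 7491.5300 - 4435.4957 = 3056.0343 kJ

eta = 59.2068%, W = 4435.4957 kJ, Qc = 3056.0343 kJ


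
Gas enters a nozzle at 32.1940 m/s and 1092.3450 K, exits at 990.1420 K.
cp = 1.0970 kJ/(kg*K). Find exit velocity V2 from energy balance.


dT = 102.2030 K
2*cp*1000*dT = 224233.3820
V1^2 = 1036.4536
V2 = sqrt(225269.8356) = 474.6260 m/s

474.6260 m/s


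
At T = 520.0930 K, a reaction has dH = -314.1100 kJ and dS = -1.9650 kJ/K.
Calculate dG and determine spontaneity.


T*dS = 520.0930 * -1.9650 = -1021.9827 kJ
dG = -314.1100 + 1021.9827 = 707.8727 kJ (non-spontaneous)

dG = 707.8727 kJ, non-spontaneous


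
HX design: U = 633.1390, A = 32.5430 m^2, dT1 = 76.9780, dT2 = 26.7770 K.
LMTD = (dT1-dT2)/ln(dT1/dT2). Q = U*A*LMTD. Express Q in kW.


LMTD = 47.5399 K
Q = 633.1390 * 32.5430 * 47.5399 = 979523.4241 W = 979.5234 kW

979.5234 kW


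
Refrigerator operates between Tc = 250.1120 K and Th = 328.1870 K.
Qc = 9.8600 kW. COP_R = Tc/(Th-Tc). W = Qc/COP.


COP = 250.1120 / 78.0750 = 3.2035
W = 9.8600 / 3.2035 = 3.0779 kW

COP = 3.2035, W = 3.0779 kW


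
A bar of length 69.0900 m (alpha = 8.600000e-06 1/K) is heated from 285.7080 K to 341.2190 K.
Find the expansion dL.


dT = 55.5110 K
dL = 8.600000e-06 * 69.0900 * 55.5110 = 0.032983 m
L_final = 69.122983 m

dL = 0.032983 m


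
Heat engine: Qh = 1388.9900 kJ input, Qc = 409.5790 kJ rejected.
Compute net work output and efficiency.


W = 1388.9900 - 409.5790 = 979.4110 kJ
eta = 979.4110 / 1388.9900 = 0.7051 = 70.5125%

W = 979.4110 kJ, eta = 70.5125%


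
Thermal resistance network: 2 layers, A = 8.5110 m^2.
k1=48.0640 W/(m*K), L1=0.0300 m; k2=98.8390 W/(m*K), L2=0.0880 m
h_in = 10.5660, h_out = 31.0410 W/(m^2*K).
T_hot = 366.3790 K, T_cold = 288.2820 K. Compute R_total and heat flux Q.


R_conv_in = 1/(10.5660*8.5110) = 0.0111
R_1 = 0.0300/(48.0640*8.5110) = 7.3337e-05
R_2 = 0.0880/(98.8390*8.5110) = 0.0001
R_conv_out = 1/(31.0410*8.5110) = 0.0038
R_total = 0.0151 K/W
Q = 78.0970 / 0.0151 = 5177.7458 W

R_total = 0.0151 K/W, Q = 5177.7458 W


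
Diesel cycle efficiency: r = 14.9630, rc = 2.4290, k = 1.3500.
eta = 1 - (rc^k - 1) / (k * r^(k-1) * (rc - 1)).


r^(k-1) = 2.5778
rc^k = 3.3138
eta = 0.5347 = 53.4731%

53.4731%


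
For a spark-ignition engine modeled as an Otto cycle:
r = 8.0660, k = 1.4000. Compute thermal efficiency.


r^(k-1) = 2.3050
eta = 1 - 1/2.3050 = 0.5662 = 56.6153%

56.6153%


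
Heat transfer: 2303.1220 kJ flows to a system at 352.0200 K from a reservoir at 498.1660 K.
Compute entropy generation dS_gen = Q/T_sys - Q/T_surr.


dS_sys = 2303.1220/352.0200 = 6.5426 kJ/K
dS_surr = -2303.1220/498.1660 = -4.6232 kJ/K
dS_gen = 6.5426 - 4.6232 = 1.9194 kJ/K (irreversible)

dS_gen = 1.9194 kJ/K, irreversible


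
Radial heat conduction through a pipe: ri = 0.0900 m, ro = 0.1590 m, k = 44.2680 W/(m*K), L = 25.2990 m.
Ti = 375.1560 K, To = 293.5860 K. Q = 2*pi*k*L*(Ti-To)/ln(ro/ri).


dT = 81.5700 K
ln(ro/ri) = 0.5691
Q = 2*pi*44.2680*25.2990*81.5700 / 0.5691 = 1008600.4887 W

1008600.4887 W


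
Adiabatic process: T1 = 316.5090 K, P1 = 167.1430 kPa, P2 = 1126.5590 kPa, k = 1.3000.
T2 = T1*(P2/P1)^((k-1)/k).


(k-1)/k = 0.2308
(P2/P1)^exp = 1.5532
T2 = 316.5090 * 1.5532 = 491.6054 K

491.6054 K


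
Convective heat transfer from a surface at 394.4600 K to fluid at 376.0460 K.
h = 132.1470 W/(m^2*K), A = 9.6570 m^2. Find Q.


dT = 18.4140 K
Q = 132.1470 * 9.6570 * 18.4140 = 23498.9079 W

23498.9079 W


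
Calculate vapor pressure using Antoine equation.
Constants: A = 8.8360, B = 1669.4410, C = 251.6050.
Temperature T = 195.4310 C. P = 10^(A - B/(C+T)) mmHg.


C+T = 447.0360
B/(C+T) = 3.7345
log10(P) = 8.8360 - 3.7345 = 5.1015
P = 10^5.1015 = 126337.8333 mmHg

126337.8333 mmHg
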